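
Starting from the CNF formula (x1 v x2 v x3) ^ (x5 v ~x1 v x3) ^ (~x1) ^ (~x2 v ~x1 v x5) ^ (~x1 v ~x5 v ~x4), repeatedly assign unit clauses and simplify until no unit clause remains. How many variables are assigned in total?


Unit propagation repeatedly assigns the literal in any unit clause, then simplifies.
Assignments in order: x1 = F.
No further unit clauses remain.
Total variables assigned = 1.

1


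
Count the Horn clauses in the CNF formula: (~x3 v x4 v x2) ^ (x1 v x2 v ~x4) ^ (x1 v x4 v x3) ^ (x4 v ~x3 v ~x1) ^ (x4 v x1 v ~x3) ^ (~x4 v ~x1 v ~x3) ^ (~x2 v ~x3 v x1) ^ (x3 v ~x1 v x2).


A Horn clause has at most one positive literal.
Clause 1: 2 positive lit(s) -> not Horn
Clause 2: 2 positive lit(s) -> not Horn
Clause 3: 3 positive lit(s) -> not Horn
Clause 4: 1 positive lit(s) -> Horn
Clause 5: 2 positive lit(s) -> not Horn
Clause 6: 0 positive lit(s) -> Horn
Clause 7: 1 positive lit(s) -> Horn
Clause 8: 2 positive lit(s) -> not Horn
Total Horn clauses = 3.

3


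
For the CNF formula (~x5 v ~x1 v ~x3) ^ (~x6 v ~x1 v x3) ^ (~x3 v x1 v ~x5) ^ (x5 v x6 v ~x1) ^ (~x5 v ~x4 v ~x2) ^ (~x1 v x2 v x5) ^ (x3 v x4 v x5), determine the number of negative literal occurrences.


Scan each clause for negated literals.
Clause 1: 3 negative; Clause 2: 2 negative; Clause 3: 2 negative; Clause 4: 1 negative; Clause 5: 3 negative; Clause 6: 1 negative; Clause 7: 0 negative.
Total negative literal occurrences = 12.

12


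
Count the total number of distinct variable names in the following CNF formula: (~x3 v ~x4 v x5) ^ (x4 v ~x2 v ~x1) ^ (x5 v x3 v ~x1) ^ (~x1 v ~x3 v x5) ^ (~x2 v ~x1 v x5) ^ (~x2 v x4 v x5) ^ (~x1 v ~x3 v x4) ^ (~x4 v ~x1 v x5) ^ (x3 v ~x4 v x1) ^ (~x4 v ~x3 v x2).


Identify each distinct variable in the formula.
Variables found: x1, x2, x3, x4, x5.
Total distinct variables = 5.

5


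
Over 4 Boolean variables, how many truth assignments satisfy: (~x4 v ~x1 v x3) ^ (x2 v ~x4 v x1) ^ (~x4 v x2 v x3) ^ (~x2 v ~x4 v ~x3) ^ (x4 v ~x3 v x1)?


Enumerate all 16 truth assignments over 4 variables.
Test each against every clause.
Satisfying assignments found: 8.

8


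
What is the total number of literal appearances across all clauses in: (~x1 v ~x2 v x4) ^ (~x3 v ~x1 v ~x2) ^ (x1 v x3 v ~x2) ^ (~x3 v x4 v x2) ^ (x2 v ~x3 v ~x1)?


Clause lengths: 3, 3, 3, 3, 3.
Sum = 3 + 3 + 3 + 3 + 3 = 15.

15


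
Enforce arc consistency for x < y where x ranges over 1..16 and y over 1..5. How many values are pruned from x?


For the constraint x < y, x needs a supporting value in y's domain.
x can be at most 4 (one less than y's maximum).
Valid x values from domain: 4 out of 16.
Pruned = 16 - 4 = 12.

12


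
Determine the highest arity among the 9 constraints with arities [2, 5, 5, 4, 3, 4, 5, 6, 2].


The arities are: 2, 5, 5, 4, 3, 4, 5, 6, 2.
Scan for the maximum value.
Maximum arity = 6.

6


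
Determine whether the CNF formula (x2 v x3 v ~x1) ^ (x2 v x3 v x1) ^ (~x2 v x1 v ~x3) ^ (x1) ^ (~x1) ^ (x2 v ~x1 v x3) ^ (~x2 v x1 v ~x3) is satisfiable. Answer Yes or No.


Check all 8 possible truth assignments.
Number of satisfying assignments found: 0.
The formula is unsatisfiable.

No


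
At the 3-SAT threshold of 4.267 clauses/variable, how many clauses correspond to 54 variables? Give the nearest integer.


The 3-SAT phase transition occurs at approximately 4.267 clauses per variable.
m = 4.267 * 54 = 230.418.
Rounded to nearest integer: 230.

230


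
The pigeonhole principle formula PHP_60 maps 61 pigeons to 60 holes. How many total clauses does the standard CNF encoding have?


The PHP encoding has two parts:
1) At-least-one-hole clauses: 61 (one per pigeon, each with 60 literals).
2) At-most-one-pigeon-per-hole clauses: 60 holes * C(61,2) = 60 * 1830 = 109800.
Total clauses = 61 + 109800 = 109861.

109861


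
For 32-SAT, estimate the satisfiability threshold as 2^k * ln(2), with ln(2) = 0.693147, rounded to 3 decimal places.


Using the asymptotic formula: threshold ~ 2^k * ln(2).
2^32 = 4294967296.
4294967296 * 0.693147 = 2977043696.321.

2977043696.321


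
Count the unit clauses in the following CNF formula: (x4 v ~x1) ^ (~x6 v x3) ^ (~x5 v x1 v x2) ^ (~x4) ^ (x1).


A unit clause contains exactly one literal.
Unit clauses found: (~x4), (x1).
Count = 2.

2


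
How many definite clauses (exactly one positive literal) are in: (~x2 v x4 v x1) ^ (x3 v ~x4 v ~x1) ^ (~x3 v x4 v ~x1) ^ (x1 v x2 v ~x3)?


A definite clause has exactly one positive literal.
Clause 1: 2 positive -> not definite
Clause 2: 1 positive -> definite
Clause 3: 1 positive -> definite
Clause 4: 2 positive -> not definite
Definite clause count = 2.

2


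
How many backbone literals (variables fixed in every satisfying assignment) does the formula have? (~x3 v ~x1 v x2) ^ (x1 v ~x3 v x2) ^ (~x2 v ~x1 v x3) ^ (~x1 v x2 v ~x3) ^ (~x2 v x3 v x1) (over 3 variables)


Find all satisfying assignments: 4 model(s).
Check which variables have the same value in every model.
No variable is fixed across all models.
Backbone size = 0.

0


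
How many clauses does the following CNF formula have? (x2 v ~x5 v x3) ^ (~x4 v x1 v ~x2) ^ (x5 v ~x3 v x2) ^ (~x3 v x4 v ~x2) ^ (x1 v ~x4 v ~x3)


Each group enclosed in parentheses joined by ^ is one clause.
Counting the conjuncts: 5 clauses.

5


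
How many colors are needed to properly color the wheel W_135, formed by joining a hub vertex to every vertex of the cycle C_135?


W_135 consists of the cycle C_135 together with a hub vertex adjacent to every cycle vertex.
The cycle C_135 needs 3 colors (odd cycle -> 3).
The hub is adjacent to every cycle vertex, so it must receive a new color distinct from all of them.
Chromatic number = 3 + 1 = 4.

4


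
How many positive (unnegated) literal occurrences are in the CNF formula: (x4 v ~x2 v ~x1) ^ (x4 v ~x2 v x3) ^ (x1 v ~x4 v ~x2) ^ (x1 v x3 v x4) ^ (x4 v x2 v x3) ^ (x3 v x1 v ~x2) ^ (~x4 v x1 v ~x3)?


Scan each clause for unnegated literals.
Clause 1: 1 positive; Clause 2: 2 positive; Clause 3: 1 positive; Clause 4: 3 positive; Clause 5: 3 positive; Clause 6: 2 positive; Clause 7: 1 positive.
Total positive literal occurrences = 13.

13


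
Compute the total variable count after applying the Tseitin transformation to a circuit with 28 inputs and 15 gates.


The Tseitin transformation introduces one auxiliary variable per gate.
Total variables = inputs + gates = 28 + 15 = 43.

43


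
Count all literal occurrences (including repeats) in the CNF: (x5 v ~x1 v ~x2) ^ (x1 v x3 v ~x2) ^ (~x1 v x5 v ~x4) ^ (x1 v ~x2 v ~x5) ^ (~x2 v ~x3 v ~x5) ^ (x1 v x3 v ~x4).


Clause lengths: 3, 3, 3, 3, 3, 3.
Sum = 3 + 3 + 3 + 3 + 3 + 3 = 18.

18


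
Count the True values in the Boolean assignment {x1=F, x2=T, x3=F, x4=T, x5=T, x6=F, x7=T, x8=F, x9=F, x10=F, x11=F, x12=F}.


The weight is the number of variables assigned True.
True variables: x2, x4, x5, x7.
Weight = 4.

4


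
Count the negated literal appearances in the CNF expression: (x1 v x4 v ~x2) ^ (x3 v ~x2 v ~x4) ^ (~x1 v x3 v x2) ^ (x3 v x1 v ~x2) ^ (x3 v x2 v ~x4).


Scan each clause for negated literals.
Clause 1: 1 negative; Clause 2: 2 negative; Clause 3: 1 negative; Clause 4: 1 negative; Clause 5: 1 negative.
Total negative literal occurrences = 6.

6


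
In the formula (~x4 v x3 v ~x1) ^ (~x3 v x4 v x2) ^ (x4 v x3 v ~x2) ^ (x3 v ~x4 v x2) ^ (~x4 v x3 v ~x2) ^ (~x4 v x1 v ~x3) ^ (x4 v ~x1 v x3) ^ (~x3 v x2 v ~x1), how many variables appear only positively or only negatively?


A pure literal appears in only one polarity across all clauses.
No pure literals found.
Count = 0.

0


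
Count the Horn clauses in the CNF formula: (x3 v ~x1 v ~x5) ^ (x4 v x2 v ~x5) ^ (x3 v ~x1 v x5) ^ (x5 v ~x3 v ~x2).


A Horn clause has at most one positive literal.
Clause 1: 1 positive lit(s) -> Horn
Clause 2: 2 positive lit(s) -> not Horn
Clause 3: 2 positive lit(s) -> not Horn
Clause 4: 1 positive lit(s) -> Horn
Total Horn clauses = 2.

2


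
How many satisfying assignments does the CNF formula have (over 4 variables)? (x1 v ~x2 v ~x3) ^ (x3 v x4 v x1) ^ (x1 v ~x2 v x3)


Enumerate all 16 truth assignments over 4 variables.
Test each against every clause.
Satisfying assignments found: 11.

11


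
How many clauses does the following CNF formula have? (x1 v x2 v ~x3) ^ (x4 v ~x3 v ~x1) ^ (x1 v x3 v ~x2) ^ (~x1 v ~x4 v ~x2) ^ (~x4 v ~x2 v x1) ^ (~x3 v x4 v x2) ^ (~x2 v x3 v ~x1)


Each group enclosed in parentheses joined by ^ is one clause.
Counting the conjuncts: 7 clauses.

7


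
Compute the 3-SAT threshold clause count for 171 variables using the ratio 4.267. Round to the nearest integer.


The 3-SAT phase transition occurs at approximately 4.267 clauses per variable.
m = 4.267 * 171 = 729.657.
Rounded to nearest integer: 730.

730


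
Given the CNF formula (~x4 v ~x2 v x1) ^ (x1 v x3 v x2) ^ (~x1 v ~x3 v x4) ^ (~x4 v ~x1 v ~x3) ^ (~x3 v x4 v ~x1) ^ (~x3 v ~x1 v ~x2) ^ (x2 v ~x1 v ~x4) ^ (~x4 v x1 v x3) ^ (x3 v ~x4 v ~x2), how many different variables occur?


Identify each distinct variable in the formula.
Variables found: x1, x2, x3, x4.
Total distinct variables = 4.

4


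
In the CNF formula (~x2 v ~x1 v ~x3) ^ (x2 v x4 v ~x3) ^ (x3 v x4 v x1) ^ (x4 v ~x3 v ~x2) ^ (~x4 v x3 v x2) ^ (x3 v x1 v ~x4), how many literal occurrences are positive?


Scan each clause for unnegated literals.
Clause 1: 0 positive; Clause 2: 2 positive; Clause 3: 3 positive; Clause 4: 1 positive; Clause 5: 2 positive; Clause 6: 2 positive.
Total positive literal occurrences = 10.

10


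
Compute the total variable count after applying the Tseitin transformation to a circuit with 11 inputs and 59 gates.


The Tseitin transformation introduces one auxiliary variable per gate.
Total variables = inputs + gates = 11 + 59 = 70.

70


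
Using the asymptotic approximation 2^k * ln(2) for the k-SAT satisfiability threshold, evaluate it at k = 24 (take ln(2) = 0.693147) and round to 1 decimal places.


Using the asymptotic formula: threshold ~ 2^k * ln(2).
2^24 = 16777216.
16777216 * 0.693147 = 11629076.9.

11629076.9


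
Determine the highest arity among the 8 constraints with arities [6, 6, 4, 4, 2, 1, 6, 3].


The arities are: 6, 6, 4, 4, 2, 1, 6, 3.
Scan for the maximum value.
Maximum arity = 6.

6


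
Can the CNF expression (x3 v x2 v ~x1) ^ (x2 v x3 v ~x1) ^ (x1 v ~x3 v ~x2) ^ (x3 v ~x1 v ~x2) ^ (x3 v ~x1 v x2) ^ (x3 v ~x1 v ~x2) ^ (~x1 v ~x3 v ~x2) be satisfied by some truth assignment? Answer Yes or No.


Check all 8 possible truth assignments.
Number of satisfying assignments found: 4.
The formula is satisfiable.

Yes


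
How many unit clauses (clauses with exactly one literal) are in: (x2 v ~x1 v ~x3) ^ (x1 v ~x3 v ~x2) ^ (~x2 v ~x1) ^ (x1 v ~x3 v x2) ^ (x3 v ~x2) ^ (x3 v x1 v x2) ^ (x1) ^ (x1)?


A unit clause contains exactly one literal.
Unit clauses found: (x1), (x1).
Count = 2.

2


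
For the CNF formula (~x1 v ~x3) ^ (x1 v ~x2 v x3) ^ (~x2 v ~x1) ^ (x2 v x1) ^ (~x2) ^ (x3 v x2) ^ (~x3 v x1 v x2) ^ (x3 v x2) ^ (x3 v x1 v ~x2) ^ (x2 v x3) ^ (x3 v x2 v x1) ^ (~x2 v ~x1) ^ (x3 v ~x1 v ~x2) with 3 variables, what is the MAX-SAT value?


Enumerate all 8 truth assignments.
For each, count how many of the 13 clauses are satisfied.
The formula is not fully satisfiable, so the maximum is below 13.
Maximum simultaneously satisfiable clauses = 12.

12


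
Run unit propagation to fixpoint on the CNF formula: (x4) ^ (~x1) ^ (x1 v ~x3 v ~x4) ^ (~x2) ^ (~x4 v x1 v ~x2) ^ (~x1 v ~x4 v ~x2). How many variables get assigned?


Unit propagation repeatedly assigns the literal in any unit clause, then simplifies.
Assignments in order: x4 = T, x1 = F, x3 = F, x2 = F.
No further unit clauses remain.
Total variables assigned = 4.

4


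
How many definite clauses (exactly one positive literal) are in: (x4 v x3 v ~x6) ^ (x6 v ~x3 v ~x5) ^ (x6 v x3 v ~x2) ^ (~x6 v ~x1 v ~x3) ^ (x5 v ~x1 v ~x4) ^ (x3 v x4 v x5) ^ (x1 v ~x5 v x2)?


A definite clause has exactly one positive literal.
Clause 1: 2 positive -> not definite
Clause 2: 1 positive -> definite
Clause 3: 2 positive -> not definite
Clause 4: 0 positive -> not definite
Clause 5: 1 positive -> definite
Clause 6: 3 positive -> not definite
Clause 7: 2 positive -> not definite
Definite clause count = 2.

2


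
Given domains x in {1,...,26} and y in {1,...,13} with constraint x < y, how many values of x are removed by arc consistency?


For the constraint x < y, x needs a supporting value in y's domain.
x can be at most 12 (one less than y's maximum).
Valid x values from domain: 12 out of 26.
Pruned = 26 - 12 = 14.

14


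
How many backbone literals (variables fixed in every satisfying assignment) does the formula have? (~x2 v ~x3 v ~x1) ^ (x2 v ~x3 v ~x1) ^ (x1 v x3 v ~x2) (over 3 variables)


Find all satisfying assignments: 5 model(s).
Check which variables have the same value in every model.
No variable is fixed across all models.
Backbone size = 0.

0


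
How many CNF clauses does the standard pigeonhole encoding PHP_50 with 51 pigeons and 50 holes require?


The PHP encoding has two parts:
1) At-least-one-hole clauses: 51 (one per pigeon, each with 50 literals).
2) At-most-one-pigeon-per-hole clauses: 50 holes * C(51,2) = 50 * 1275 = 63750.
Total clauses = 51 + 63750 = 63801.

63801


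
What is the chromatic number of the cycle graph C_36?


A cycle on an even number of vertices is bipartite: alternate two colors around the cycle.
Since 36 is even, two colors suffice, and at least two are needed because the graph has edges.
Chromatic number = 2.

2


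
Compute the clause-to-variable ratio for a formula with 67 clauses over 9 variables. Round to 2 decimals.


Clause-to-variable ratio = clauses / variables.
67 / 9 = 7.44.

7.44


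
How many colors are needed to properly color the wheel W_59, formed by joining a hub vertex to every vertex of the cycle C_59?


W_59 consists of the cycle C_59 together with a hub vertex adjacent to every cycle vertex.
The cycle C_59 needs 3 colors (odd cycle -> 3).
The hub is adjacent to every cycle vertex, so it must receive a new color distinct from all of them.
Chromatic number = 3 + 1 = 4.

4


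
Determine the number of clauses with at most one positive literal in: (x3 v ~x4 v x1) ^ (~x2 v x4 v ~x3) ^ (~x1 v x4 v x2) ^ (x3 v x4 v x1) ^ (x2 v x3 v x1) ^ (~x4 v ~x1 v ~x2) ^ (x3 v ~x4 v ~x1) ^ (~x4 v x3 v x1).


A Horn clause has at most one positive literal.
Clause 1: 2 positive lit(s) -> not Horn
Clause 2: 1 positive lit(s) -> Horn
Clause 3: 2 positive lit(s) -> not Horn
Clause 4: 3 positive lit(s) -> not Horn
Clause 5: 3 positive lit(s) -> not Horn
Clause 6: 0 positive lit(s) -> Horn
Clause 7: 1 positive lit(s) -> Horn
Clause 8: 2 positive lit(s) -> not Horn
Total Horn clauses = 3.

3


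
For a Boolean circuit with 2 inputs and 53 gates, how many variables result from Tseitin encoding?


The Tseitin transformation introduces one auxiliary variable per gate.
Total variables = inputs + gates = 2 + 53 = 55.

55


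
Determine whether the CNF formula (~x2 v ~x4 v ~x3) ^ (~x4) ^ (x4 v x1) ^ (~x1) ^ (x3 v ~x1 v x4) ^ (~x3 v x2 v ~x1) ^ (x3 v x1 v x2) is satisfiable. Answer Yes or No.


Check all 16 possible truth assignments.
Number of satisfying assignments found: 0.
The formula is unsatisfiable.

No


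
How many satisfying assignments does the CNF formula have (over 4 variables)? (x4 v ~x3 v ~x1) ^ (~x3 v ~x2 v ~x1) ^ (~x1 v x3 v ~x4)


Enumerate all 16 truth assignments over 4 variables.
Test each against every clause.
Satisfying assignments found: 11.

11


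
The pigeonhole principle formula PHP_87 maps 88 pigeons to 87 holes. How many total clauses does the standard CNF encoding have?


The PHP encoding has two parts:
1) At-least-one-hole clauses: 88 (one per pigeon, each with 87 literals).
2) At-most-one-pigeon-per-hole clauses: 87 holes * C(88,2) = 87 * 3828 = 333036.
Total clauses = 88 + 333036 = 333124.

333124


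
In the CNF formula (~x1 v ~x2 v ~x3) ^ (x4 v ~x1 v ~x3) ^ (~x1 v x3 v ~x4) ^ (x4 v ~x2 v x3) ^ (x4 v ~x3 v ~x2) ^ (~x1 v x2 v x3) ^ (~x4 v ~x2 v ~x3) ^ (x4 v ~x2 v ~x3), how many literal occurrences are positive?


Scan each clause for unnegated literals.
Clause 1: 0 positive; Clause 2: 1 positive; Clause 3: 1 positive; Clause 4: 2 positive; Clause 5: 1 positive; Clause 6: 2 positive; Clause 7: 0 positive; Clause 8: 1 positive.
Total positive literal occurrences = 8.

8


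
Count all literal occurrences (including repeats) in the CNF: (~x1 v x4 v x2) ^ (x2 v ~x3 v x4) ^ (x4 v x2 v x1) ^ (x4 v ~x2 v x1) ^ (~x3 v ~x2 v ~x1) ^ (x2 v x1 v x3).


Clause lengths: 3, 3, 3, 3, 3, 3.
Sum = 3 + 3 + 3 + 3 + 3 + 3 = 18.

18


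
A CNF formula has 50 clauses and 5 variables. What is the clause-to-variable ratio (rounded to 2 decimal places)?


Clause-to-variable ratio = clauses / variables.
50 / 5 = 10.0.

10.0


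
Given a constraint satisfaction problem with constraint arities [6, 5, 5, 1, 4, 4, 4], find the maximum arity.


The arities are: 6, 5, 5, 1, 4, 4, 4.
Scan for the maximum value.
Maximum arity = 6.

6


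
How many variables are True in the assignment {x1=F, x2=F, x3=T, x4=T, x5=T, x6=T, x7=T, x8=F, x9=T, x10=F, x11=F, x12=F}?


The weight is the number of variables assigned True.
True variables: x3, x4, x5, x6, x7, x9.
Weight = 6.

6


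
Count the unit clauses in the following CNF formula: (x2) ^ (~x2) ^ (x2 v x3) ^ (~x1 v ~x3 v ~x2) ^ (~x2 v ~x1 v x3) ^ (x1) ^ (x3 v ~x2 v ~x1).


A unit clause contains exactly one literal.
Unit clauses found: (x2), (~x2), (x1).
Count = 3.

3


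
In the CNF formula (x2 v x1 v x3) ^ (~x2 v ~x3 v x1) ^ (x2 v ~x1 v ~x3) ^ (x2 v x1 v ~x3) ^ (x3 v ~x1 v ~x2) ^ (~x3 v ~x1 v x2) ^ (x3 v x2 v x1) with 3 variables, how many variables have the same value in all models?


Find all satisfying assignments: 3 model(s).
Check which variables have the same value in every model.
No variable is fixed across all models.
Backbone size = 0.

0


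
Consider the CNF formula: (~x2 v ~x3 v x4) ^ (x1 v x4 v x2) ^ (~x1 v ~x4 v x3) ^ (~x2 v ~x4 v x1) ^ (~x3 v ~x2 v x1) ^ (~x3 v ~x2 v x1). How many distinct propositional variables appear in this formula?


Identify each distinct variable in the formula.
Variables found: x1, x2, x3, x4.
Total distinct variables = 4.

4


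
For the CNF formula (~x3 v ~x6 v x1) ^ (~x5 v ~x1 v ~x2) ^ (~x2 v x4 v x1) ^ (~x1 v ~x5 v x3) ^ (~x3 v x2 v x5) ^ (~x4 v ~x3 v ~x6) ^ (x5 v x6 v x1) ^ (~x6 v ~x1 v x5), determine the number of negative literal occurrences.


Scan each clause for negated literals.
Clause 1: 2 negative; Clause 2: 3 negative; Clause 3: 1 negative; Clause 4: 2 negative; Clause 5: 1 negative; Clause 6: 3 negative; Clause 7: 0 negative; Clause 8: 2 negative.
Total negative literal occurrences = 14.

14


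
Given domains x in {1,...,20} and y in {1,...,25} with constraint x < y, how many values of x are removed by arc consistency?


For the constraint x < y, x needs a supporting value in y's domain.
x can be at most 24 (one less than y's maximum).
Valid x values from domain: 20 out of 20.
Pruned = 20 - 20 = 0.

0


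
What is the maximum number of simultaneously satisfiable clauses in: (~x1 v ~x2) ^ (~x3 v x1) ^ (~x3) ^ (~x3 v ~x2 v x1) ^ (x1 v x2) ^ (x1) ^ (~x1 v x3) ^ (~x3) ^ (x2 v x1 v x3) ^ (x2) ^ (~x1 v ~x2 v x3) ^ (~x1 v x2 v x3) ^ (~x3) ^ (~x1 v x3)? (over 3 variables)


Enumerate all 8 truth assignments.
For each, count how many of the 14 clauses are satisfied.
The formula is not fully satisfiable, so the maximum is below 14.
Maximum simultaneously satisfiable clauses = 13.

13


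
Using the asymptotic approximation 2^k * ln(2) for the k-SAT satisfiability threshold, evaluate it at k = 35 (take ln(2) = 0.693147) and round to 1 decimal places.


Using the asymptotic formula: threshold ~ 2^k * ln(2).
2^35 = 34359738368.
34359738368 * 0.693147 = 23816349570.6.

23816349570.6


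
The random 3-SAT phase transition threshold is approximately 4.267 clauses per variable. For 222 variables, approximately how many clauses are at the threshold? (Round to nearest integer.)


The 3-SAT phase transition occurs at approximately 4.267 clauses per variable.
m = 4.267 * 222 = 947.274.
Rounded to nearest integer: 947.

947


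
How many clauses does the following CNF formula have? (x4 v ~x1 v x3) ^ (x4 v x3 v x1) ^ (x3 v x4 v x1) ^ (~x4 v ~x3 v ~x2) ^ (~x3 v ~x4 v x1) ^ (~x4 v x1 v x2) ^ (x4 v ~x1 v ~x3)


Each group enclosed in parentheses joined by ^ is one clause.
Counting the conjuncts: 7 clauses.

7


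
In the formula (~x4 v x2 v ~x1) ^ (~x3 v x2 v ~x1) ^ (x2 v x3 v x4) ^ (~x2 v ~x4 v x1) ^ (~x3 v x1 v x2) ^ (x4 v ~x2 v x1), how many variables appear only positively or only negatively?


A pure literal appears in only one polarity across all clauses.
No pure literals found.
Count = 0.

0


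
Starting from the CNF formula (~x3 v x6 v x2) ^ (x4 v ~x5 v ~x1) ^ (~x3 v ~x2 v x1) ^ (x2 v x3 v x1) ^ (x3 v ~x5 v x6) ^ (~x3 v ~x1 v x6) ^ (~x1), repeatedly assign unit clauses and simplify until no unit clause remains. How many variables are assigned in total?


Unit propagation repeatedly assigns the literal in any unit clause, then simplifies.
Assignments in order: x1 = F.
No further unit clauses remain.
Total variables assigned = 1.

1


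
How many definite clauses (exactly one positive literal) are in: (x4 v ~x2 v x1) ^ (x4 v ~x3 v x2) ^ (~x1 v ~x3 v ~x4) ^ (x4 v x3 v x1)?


A definite clause has exactly one positive literal.
Clause 1: 2 positive -> not definite
Clause 2: 2 positive -> not definite
Clause 3: 0 positive -> not definite
Clause 4: 3 positive -> not definite
Definite clause count = 0.

0


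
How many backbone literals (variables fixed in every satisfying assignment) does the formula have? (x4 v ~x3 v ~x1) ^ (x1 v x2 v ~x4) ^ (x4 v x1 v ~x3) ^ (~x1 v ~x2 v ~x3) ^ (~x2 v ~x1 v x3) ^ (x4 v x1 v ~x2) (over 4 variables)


Find all satisfying assignments: 6 model(s).
Check which variables have the same value in every model.
No variable is fixed across all models.
Backbone size = 0.

0


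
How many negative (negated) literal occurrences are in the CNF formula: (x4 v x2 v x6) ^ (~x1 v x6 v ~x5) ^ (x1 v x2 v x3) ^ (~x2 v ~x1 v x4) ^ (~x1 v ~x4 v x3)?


Scan each clause for negated literals.
Clause 1: 0 negative; Clause 2: 2 negative; Clause 3: 0 negative; Clause 4: 2 negative; Clause 5: 2 negative.
Total negative literal occurrences = 6.

6


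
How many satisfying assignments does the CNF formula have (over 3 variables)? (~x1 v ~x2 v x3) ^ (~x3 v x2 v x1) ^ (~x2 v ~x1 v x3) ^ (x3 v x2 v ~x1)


Enumerate all 8 truth assignments over 3 variables.
Test each against every clause.
Satisfying assignments found: 5.

5


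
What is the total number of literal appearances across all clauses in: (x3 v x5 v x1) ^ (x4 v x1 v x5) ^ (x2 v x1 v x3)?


Clause lengths: 3, 3, 3.
Sum = 3 + 3 + 3 = 9.

9


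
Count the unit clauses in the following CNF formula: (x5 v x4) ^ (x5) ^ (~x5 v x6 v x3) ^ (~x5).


A unit clause contains exactly one literal.
Unit clauses found: (x5), (~x5).
Count = 2.

2


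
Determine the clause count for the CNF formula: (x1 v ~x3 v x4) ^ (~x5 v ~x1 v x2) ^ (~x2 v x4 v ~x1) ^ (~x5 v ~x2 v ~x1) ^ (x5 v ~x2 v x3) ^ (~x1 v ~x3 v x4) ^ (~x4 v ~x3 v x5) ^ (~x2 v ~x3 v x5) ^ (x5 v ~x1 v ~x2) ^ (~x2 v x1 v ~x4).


Each group enclosed in parentheses joined by ^ is one clause.
Counting the conjuncts: 10 clauses.

10


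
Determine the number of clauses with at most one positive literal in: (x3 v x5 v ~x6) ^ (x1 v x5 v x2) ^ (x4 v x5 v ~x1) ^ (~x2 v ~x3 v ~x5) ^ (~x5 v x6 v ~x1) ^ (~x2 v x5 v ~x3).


A Horn clause has at most one positive literal.
Clause 1: 2 positive lit(s) -> not Horn
Clause 2: 3 positive lit(s) -> not Horn
Clause 3: 2 positive lit(s) -> not Horn
Clause 4: 0 positive lit(s) -> Horn
Clause 5: 1 positive lit(s) -> Horn
Clause 6: 1 positive lit(s) -> Horn
Total Horn clauses = 3.

3


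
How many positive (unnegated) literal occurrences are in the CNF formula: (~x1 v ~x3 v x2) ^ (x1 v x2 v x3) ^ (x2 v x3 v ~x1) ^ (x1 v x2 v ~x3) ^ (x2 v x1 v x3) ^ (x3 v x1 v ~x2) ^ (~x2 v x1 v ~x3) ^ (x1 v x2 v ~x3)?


Scan each clause for unnegated literals.
Clause 1: 1 positive; Clause 2: 3 positive; Clause 3: 2 positive; Clause 4: 2 positive; Clause 5: 3 positive; Clause 6: 2 positive; Clause 7: 1 positive; Clause 8: 2 positive.
Total positive literal occurrences = 16.

16


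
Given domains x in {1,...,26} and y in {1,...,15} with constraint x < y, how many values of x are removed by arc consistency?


For the constraint x < y, x needs a supporting value in y's domain.
x can be at most 14 (one less than y's maximum).
Valid x values from domain: 14 out of 26.
Pruned = 26 - 14 = 12.

12


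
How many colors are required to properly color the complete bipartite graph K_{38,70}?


K_{38,70} is bipartite by definition: the two parts are independent sets, with every edge crossing between them.
Color all vertices in one part with color 1 and all vertices in the other part with color 2.
Since the graph has at least one edge, one color does not suffice.
Chromatic number = 2.

2


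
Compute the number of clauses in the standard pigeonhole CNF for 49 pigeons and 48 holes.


The PHP encoding has two parts:
1) At-least-one-hole clauses: 49 (one per pigeon, each with 48 literals).
2) At-most-one-pigeon-per-hole clauses: 48 holes * C(49,2) = 48 * 1176 = 56448.
Total clauses = 49 + 56448 = 56497.

56497


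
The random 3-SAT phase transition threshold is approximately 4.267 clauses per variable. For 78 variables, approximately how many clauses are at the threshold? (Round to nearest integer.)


The 3-SAT phase transition occurs at approximately 4.267 clauses per variable.
m = 4.267 * 78 = 332.826.
Rounded to nearest integer: 333.

333


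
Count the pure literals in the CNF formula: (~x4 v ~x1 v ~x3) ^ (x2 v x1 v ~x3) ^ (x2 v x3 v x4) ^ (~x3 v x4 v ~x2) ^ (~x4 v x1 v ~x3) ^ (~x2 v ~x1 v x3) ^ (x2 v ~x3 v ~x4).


A pure literal appears in only one polarity across all clauses.
No pure literals found.
Count = 0.

0


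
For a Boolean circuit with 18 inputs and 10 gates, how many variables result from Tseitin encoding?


The Tseitin transformation introduces one auxiliary variable per gate.
Total variables = inputs + gates = 18 + 10 = 28.

28


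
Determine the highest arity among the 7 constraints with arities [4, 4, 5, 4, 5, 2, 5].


The arities are: 4, 4, 5, 4, 5, 2, 5.
Scan for the maximum value.
Maximum arity = 5.

5


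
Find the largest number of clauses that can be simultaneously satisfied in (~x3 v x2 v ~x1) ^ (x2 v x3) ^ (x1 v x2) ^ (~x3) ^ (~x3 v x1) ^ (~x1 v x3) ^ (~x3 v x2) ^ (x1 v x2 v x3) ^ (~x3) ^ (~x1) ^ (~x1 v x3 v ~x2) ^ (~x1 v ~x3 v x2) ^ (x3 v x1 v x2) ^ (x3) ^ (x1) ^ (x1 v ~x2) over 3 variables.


Enumerate all 8 truth assignments.
For each, count how many of the 16 clauses are satisfied.
The formula is not fully satisfiable, so the maximum is below 16.
Maximum simultaneously satisfiable clauses = 13.

13


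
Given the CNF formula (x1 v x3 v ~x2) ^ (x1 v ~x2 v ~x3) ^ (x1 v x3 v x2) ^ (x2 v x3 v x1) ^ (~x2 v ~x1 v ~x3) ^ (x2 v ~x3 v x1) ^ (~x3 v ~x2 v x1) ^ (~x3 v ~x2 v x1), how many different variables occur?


Identify each distinct variable in the formula.
Variables found: x1, x2, x3.
Total distinct variables = 3.

3


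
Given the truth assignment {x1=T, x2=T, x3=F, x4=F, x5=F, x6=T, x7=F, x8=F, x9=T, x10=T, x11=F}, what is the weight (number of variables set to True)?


The weight is the number of variables assigned True.
True variables: x1, x2, x6, x9, x10.
Weight = 5.

5


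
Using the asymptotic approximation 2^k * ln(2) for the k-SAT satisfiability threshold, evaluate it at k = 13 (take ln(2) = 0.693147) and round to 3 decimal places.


Using the asymptotic formula: threshold ~ 2^k * ln(2).
2^13 = 8192.
8192 * 0.693147 = 5678.26.

5678.26


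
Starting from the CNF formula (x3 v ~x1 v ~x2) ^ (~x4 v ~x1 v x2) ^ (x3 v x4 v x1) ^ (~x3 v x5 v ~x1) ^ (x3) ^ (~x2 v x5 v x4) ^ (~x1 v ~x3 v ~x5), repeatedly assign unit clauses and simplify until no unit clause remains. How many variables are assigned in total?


Unit propagation repeatedly assigns the literal in any unit clause, then simplifies.
Assignments in order: x3 = T.
No further unit clauses remain.
Total variables assigned = 1.

1


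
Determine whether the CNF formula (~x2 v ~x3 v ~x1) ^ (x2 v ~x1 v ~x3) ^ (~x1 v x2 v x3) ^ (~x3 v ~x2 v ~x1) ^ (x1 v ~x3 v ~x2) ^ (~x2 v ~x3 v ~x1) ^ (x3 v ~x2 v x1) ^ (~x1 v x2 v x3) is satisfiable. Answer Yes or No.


Check all 8 possible truth assignments.
Number of satisfying assignments found: 3.
The formula is satisfiable.

Yes


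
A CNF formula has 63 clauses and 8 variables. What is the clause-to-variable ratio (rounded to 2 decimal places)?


Clause-to-variable ratio = clauses / variables.
63 / 8 = 7.88.

7.88


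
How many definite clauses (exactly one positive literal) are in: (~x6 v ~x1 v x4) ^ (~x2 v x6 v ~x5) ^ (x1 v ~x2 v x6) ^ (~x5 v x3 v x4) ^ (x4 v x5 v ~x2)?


A definite clause has exactly one positive literal.
Clause 1: 1 positive -> definite
Clause 2: 1 positive -> definite
Clause 3: 2 positive -> not definite
Clause 4: 2 positive -> not definite
Clause 5: 2 positive -> not definite
Definite clause count = 2.

2


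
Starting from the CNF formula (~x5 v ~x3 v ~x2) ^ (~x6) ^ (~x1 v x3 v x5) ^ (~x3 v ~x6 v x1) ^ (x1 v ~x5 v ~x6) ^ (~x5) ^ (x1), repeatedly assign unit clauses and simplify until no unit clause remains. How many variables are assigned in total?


Unit propagation repeatedly assigns the literal in any unit clause, then simplifies.
Assignments in order: x6 = F, x5 = F, x1 = T, x3 = T.
No further unit clauses remain.
Total variables assigned = 4.

4


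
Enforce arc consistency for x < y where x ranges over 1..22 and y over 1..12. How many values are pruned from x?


For the constraint x < y, x needs a supporting value in y's domain.
x can be at most 11 (one less than y's maximum).
Valid x values from domain: 11 out of 22.
Pruned = 22 - 11 = 11.

11


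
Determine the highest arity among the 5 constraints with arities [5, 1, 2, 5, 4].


The arities are: 5, 1, 2, 5, 4.
Scan for the maximum value.
Maximum arity = 5.

5


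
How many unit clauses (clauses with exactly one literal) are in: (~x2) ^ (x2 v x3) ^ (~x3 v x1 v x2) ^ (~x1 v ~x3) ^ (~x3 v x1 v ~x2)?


A unit clause contains exactly one literal.
Unit clauses found: (~x2).
Count = 1.

1


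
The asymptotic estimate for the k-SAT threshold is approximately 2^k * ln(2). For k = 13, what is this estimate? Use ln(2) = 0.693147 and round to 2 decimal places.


Using the asymptotic formula: threshold ~ 2^k * ln(2).
2^13 = 8192.
8192 * 0.693147 = 5678.26.

5678.26


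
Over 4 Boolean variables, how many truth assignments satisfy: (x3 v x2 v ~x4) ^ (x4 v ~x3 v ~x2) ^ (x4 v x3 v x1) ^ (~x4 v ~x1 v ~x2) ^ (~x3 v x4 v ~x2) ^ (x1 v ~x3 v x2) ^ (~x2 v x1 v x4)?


Enumerate all 16 truth assignments over 4 variables.
Test each against every clause.
Satisfying assignments found: 6.

6


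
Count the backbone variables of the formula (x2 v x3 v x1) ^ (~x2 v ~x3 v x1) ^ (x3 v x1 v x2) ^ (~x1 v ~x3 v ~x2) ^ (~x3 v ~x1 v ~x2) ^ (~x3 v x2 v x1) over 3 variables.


Find all satisfying assignments: 4 model(s).
Check which variables have the same value in every model.
No variable is fixed across all models.
Backbone size = 0.

0


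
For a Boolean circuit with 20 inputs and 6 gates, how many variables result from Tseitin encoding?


The Tseitin transformation introduces one auxiliary variable per gate.
Total variables = inputs + gates = 20 + 6 = 26.

26


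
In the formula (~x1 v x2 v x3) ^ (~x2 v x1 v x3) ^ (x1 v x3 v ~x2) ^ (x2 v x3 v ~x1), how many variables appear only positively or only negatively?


A pure literal appears in only one polarity across all clauses.
Pure literals: x3 (positive only).
Count = 1.

1


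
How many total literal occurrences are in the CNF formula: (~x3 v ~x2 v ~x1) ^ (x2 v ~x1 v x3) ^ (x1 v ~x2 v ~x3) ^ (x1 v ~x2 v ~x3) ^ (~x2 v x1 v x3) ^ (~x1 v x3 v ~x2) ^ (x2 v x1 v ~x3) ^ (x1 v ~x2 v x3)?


Clause lengths: 3, 3, 3, 3, 3, 3, 3, 3.
Sum = 3 + 3 + 3 + 3 + 3 + 3 + 3 + 3 = 24.

24


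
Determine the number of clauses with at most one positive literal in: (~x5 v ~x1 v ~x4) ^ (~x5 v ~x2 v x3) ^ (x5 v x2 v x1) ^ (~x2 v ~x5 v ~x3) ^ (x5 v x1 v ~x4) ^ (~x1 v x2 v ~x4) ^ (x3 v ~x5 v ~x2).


A Horn clause has at most one positive literal.
Clause 1: 0 positive lit(s) -> Horn
Clause 2: 1 positive lit(s) -> Horn
Clause 3: 3 positive lit(s) -> not Horn
Clause 4: 0 positive lit(s) -> Horn
Clause 5: 2 positive lit(s) -> not Horn
Clause 6: 1 positive lit(s) -> Horn
Clause 7: 1 positive lit(s) -> Horn
Total Horn clauses = 5.

5


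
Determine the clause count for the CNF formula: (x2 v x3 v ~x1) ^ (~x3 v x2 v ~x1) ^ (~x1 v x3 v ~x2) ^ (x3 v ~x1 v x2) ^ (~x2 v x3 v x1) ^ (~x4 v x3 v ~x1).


Each group enclosed in parentheses joined by ^ is one clause.
Counting the conjuncts: 6 clauses.

6


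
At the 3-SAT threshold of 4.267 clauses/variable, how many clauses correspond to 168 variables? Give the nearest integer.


The 3-SAT phase transition occurs at approximately 4.267 clauses per variable.
m = 4.267 * 168 = 716.856.
Rounded to nearest integer: 717.

717


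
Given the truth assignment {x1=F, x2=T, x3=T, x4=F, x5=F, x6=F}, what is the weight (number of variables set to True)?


The weight is the number of variables assigned True.
True variables: x2, x3.
Weight = 2.

2


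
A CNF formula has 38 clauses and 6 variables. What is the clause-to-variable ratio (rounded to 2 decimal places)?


Clause-to-variable ratio = clauses / variables.
38 / 6 = 6.33.

6.33


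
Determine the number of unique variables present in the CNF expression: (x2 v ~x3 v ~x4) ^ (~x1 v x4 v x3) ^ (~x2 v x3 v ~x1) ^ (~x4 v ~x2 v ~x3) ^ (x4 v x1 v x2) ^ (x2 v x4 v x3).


Identify each distinct variable in the formula.
Variables found: x1, x2, x3, x4.
Total distinct variables = 4.

4


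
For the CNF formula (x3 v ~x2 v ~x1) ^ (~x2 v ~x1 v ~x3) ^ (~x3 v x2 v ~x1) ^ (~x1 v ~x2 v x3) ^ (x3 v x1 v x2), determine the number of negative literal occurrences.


Scan each clause for negated literals.
Clause 1: 2 negative; Clause 2: 3 negative; Clause 3: 2 negative; Clause 4: 2 negative; Clause 5: 0 negative.
Total negative literal occurrences = 9.

9


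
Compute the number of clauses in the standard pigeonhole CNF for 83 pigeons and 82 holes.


The PHP encoding has two parts:
1) At-least-one-hole clauses: 83 (one per pigeon, each with 82 literals).
2) At-most-one-pigeon-per-hole clauses: 82 holes * C(83,2) = 82 * 3403 = 279046.
Total clauses = 83 + 279046 = 279129.

279129


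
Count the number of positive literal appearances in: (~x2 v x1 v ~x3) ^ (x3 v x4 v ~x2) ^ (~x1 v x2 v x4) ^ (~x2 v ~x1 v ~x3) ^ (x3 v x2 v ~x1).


Scan each clause for unnegated literals.
Clause 1: 1 positive; Clause 2: 2 positive; Clause 3: 2 positive; Clause 4: 0 positive; Clause 5: 2 positive.
Total positive literal occurrences = 7.

7


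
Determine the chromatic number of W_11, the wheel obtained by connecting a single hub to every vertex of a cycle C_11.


W_11 consists of the cycle C_11 together with a hub vertex adjacent to every cycle vertex.
The cycle C_11 needs 3 colors (odd cycle -> 3).
The hub is adjacent to every cycle vertex, so it must receive a new color distinct from all of them.
Chromatic number = 3 + 1 = 4.

4


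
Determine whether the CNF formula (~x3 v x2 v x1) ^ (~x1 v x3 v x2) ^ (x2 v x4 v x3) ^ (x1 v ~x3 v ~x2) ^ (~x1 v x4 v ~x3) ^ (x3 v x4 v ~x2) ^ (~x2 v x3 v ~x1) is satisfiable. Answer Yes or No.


Check all 16 possible truth assignments.
Number of satisfying assignments found: 4.
The formula is satisfiable.

Yes


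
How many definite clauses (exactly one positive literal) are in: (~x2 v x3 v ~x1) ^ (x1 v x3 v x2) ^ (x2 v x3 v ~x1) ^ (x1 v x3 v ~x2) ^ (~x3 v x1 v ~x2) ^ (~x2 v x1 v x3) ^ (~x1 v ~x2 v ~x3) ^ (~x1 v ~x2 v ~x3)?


A definite clause has exactly one positive literal.
Clause 1: 1 positive -> definite
Clause 2: 3 positive -> not definite
Clause 3: 2 positive -> not definite
Clause 4: 2 positive -> not definite
Clause 5: 1 positive -> definite
Clause 6: 2 positive -> not definite
Clause 7: 0 positive -> not definite
Clause 8: 0 positive -> not definite
Definite clause count = 2.

2


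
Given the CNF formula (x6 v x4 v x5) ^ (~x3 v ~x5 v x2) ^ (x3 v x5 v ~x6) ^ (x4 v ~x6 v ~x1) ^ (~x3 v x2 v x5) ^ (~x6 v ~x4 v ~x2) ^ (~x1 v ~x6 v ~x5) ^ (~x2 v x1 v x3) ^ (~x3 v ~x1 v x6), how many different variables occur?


Identify each distinct variable in the formula.
Variables found: x1, x2, x3, x4, x5, x6.
Total distinct variables = 6.

6


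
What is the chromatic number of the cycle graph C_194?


A cycle on an even number of vertices is bipartite: alternate two colors around the cycle.
Since 194 is even, two colors suffice, and at least two are needed because the graph has edges.
Chromatic number = 2.

2


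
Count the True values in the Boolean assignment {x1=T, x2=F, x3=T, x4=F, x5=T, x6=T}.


The weight is the number of variables assigned True.
True variables: x1, x3, x5, x6.
Weight = 4.

4


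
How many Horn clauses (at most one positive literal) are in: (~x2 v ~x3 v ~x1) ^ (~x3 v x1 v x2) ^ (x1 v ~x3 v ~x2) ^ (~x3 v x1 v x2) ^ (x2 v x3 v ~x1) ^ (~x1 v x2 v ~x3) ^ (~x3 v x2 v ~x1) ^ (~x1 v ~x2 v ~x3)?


A Horn clause has at most one positive literal.
Clause 1: 0 positive lit(s) -> Horn
Clause 2: 2 positive lit(s) -> not Horn
Clause 3: 1 positive lit(s) -> Horn
Clause 4: 2 positive lit(s) -> not Horn
Clause 5: 2 positive lit(s) -> not Horn
Clause 6: 1 positive lit(s) -> Horn
Clause 7: 1 positive lit(s) -> Horn
Clause 8: 0 positive lit(s) -> Horn
Total Horn clauses = 5.

5


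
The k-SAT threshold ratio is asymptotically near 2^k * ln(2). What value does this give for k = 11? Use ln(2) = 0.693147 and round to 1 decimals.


Using the asymptotic formula: threshold ~ 2^k * ln(2).
2^11 = 2048.
2048 * 0.693147 = 1419.6.

1419.6


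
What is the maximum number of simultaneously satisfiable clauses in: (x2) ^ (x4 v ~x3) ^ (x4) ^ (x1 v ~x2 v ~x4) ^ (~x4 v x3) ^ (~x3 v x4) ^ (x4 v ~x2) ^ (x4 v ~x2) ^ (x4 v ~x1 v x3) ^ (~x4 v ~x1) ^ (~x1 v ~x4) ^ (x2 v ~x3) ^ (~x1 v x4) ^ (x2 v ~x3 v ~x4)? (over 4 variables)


Enumerate all 16 truth assignments.
For each, count how many of the 14 clauses are satisfied.
The formula is not fully satisfiable, so the maximum is below 14.
Maximum simultaneously satisfiable clauses = 13.

13


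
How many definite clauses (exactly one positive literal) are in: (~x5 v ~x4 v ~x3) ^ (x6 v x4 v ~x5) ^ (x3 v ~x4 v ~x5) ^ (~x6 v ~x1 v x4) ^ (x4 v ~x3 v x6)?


A definite clause has exactly one positive literal.
Clause 1: 0 positive -> not definite
Clause 2: 2 positive -> not definite
Clause 3: 1 positive -> definite
Clause 4: 1 positive -> definite
Clause 5: 2 positive -> not definite
Definite clause count = 2.

2


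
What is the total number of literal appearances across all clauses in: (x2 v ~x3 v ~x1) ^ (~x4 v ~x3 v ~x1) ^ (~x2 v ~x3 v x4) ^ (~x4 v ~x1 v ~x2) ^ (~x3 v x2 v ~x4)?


Clause lengths: 3, 3, 3, 3, 3.
Sum = 3 + 3 + 3 + 3 + 3 = 15.

15


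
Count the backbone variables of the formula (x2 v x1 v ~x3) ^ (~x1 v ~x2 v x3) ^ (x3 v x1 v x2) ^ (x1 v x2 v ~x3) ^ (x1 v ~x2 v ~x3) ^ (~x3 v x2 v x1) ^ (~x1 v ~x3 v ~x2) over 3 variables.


Find all satisfying assignments: 3 model(s).
Check which variables have the same value in every model.
No variable is fixed across all models.
Backbone size = 0.

0


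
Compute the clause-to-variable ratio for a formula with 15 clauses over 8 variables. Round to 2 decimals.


Clause-to-variable ratio = clauses / variables.
15 / 8 = 1.88.

1.88
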